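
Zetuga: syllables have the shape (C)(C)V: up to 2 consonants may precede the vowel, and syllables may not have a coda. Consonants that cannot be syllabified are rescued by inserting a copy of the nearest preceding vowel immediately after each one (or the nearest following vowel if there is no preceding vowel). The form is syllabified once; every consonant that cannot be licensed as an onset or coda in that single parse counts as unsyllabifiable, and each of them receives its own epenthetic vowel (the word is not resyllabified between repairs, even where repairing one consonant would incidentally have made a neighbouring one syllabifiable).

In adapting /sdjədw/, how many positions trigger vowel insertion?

3

The unsyllabifiable consonants are /s/, /d/, /w/; each receives one epenthetic vowel.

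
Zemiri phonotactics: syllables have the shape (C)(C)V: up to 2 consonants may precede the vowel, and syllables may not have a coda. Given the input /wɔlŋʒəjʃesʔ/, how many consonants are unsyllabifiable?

Under (C)(C)V, the unsyllabifiable consonants are /l/, /s/, /ʔ/ (no codas are permitted; onsets may contain at most 2 consonants).

3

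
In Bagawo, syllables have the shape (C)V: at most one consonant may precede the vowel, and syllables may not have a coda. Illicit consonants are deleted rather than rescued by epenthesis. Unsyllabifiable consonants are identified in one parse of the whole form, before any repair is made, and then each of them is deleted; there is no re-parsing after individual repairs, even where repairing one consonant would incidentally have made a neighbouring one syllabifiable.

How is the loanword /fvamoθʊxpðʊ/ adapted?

vamoθʊðʊ

The consonants /f/, /x/, /p/ cannot be parsed into a legal (C)V syllable (no codas are permitted; onsets are limited to one consonant).
Deleting the stranded consonants removes /f/, /x/, /p/.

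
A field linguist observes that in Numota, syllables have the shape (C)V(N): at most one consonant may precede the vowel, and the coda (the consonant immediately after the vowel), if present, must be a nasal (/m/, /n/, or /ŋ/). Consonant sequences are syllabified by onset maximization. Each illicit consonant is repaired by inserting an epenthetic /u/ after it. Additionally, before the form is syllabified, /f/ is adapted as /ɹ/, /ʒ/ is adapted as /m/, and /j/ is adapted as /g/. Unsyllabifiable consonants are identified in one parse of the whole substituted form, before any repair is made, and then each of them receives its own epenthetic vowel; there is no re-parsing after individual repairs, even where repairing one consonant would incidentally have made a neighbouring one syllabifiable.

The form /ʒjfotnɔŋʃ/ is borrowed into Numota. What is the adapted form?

muguɹotunɔŋʃu

Substitution: /ʒ/ → /m/, /j/ → /g/, /f/ → /ɹ/, giving /mgɹotnɔŋʃ/.
The consonants /m/, /g/, /t/, /ʃ/ cannot be parsed into a legal (C)V(N) syllable (only a nasal (/m/, /n/, or /ŋ/) is licensed in coda position; onsets are limited to one consonant).
Inserting the epenthetic vowel yields /m/ → /mu/, /g/ → /gu/, /t/ → /tu/, /ʃ/ → /ʃu/.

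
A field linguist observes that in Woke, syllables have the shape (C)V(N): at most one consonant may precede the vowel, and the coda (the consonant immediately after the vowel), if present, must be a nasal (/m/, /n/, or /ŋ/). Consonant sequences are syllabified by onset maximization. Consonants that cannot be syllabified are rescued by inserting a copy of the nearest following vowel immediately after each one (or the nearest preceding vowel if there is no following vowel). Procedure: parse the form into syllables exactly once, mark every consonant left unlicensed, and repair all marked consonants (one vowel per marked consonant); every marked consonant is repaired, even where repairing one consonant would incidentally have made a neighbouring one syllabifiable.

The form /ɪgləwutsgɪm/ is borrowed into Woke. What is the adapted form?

ɪgələwutɪsɪgɪm

The consonants /g/, /t/, /s/ cannot be parsed into a legal (C)V(N) syllable (only a nasal (/m/, /n/, or /ŋ/) is licensed in coda position; onsets are limited to one consonant).
Inserting the epenthetic vowel yields /g/ → /gə/, /t/ → /tɪ/, /s/ → /sɪ/.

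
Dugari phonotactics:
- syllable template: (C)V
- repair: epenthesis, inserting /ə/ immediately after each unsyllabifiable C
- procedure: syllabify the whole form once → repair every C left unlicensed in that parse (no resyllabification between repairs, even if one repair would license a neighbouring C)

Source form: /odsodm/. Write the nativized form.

odəsodəmə

Under (C)V, the unsyllabifiable consonants are /d/, /d/, /m/ (no codas are permitted; onsets are limited to one consonant).
Epenthesis after each stranded consonant: /d/ → /də/, /d/ → /də/, /m/ → /mə/.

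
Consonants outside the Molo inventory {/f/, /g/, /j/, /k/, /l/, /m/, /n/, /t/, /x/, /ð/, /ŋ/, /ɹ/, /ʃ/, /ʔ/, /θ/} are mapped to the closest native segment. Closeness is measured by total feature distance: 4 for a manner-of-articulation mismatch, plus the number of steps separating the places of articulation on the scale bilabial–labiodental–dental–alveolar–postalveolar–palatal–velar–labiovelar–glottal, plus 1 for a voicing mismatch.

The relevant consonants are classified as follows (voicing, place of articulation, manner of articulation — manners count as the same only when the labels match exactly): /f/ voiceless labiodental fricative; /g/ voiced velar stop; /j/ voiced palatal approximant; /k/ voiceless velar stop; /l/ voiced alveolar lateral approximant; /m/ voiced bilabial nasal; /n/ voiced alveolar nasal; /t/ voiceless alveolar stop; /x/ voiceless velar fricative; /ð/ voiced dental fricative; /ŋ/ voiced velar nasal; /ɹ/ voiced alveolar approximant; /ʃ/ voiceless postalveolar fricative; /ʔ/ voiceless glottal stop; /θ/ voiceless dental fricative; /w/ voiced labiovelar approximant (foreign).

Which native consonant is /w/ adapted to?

/j/ is closest: same manner (approximant), place distance 2 (labiovelar→palatal), same voicing; total 2. Next closest is /ɹ/ at distance 4.

j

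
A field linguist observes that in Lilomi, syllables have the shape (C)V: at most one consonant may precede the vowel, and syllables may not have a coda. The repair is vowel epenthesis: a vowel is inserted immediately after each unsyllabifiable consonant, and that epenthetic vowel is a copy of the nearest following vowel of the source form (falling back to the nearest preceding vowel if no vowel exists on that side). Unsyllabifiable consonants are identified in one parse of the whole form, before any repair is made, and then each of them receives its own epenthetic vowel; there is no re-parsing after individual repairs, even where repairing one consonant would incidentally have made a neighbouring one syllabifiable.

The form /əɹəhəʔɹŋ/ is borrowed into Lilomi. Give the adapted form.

əɹəhəʔəɹəŋə

Under (C)V, the unsyllabifiable consonants are /ʔ/, /ɹ/, /ŋ/ (no codas are permitted; onsets are limited to one consonant).
Epenthesis after each stranded consonant: /ʔ/ → /ʔə/, /ɹ/ → /ɹə/, /ŋ/ → /ŋə/.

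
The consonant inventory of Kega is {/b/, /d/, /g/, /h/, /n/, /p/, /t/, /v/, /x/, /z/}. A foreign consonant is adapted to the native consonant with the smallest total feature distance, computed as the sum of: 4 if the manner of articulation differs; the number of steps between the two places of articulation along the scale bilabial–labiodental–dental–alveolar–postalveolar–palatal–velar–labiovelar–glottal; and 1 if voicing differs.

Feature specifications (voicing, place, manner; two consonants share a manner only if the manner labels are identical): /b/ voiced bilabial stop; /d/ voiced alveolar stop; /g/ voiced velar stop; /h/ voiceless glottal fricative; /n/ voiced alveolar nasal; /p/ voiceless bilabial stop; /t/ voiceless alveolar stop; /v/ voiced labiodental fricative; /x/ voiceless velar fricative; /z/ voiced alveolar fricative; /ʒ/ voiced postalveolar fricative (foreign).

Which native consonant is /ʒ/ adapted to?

/z/ is closest: same manner (fricative), place distance 1 (postalveolar→alveolar), same voicing; total 1. Next closest is /v/ at distance 3.

z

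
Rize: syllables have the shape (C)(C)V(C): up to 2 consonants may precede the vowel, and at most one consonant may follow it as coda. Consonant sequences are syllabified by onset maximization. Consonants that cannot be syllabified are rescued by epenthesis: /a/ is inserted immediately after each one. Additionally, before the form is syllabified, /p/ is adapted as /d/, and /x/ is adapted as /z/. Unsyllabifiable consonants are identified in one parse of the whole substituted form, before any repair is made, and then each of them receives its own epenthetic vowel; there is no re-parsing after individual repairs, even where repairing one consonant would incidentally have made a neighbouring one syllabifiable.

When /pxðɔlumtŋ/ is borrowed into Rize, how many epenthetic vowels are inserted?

After substitution the input is /dzðɔlumtŋ/.
The unsyllabifiable consonants are /d/, /t/, /ŋ/; each receives one epenthetic vowel.

3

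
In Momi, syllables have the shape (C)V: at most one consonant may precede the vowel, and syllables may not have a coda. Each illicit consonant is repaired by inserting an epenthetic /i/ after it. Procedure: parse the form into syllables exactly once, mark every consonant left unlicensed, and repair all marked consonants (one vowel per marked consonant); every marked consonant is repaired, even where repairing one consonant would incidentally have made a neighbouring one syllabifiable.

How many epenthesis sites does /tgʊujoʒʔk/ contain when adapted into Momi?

The unsyllabifiable consonants are /t/, /ʒ/, /ʔ/, /k/; each receives one epenthetic vowel.

4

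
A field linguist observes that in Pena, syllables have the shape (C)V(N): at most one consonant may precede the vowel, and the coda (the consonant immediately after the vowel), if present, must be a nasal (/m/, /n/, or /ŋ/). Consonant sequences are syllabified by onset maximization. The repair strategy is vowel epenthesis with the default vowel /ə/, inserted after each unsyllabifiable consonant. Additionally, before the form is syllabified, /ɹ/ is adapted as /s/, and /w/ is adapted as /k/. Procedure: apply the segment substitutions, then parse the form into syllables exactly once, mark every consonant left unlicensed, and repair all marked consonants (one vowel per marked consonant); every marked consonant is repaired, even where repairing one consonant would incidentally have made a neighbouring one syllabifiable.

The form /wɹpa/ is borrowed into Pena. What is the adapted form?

Substitution: /w/ → /k/, /ɹ/ → /s/, giving /kspa/.
Under (C)V(N), the unsyllabifiable consonants are /k/, /s/ (only a nasal (/m/, /n/, or /ŋ/) is licensed in coda position; onsets are limited to one consonant).
Epenthesis after each stranded consonant: /k/ → /kə/, /s/ → /sə/.

kəsəpa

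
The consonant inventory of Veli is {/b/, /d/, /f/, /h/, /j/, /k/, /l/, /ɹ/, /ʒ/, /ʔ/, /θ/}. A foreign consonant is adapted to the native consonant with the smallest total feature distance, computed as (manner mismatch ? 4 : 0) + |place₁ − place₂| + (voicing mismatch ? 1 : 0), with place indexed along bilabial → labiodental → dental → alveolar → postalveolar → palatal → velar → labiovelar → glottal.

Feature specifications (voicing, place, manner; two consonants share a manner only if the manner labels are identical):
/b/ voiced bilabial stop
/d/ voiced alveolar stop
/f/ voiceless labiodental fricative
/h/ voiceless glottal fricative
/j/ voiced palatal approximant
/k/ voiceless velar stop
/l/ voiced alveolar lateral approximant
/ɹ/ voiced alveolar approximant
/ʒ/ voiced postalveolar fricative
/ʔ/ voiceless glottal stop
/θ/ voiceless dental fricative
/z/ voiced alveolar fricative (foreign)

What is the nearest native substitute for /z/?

ʒ

/ʒ/ is closest: same manner (fricative), place distance 1 (alveolar→postalveolar), same voicing; total 1. Next closest is /θ/ at distance 2.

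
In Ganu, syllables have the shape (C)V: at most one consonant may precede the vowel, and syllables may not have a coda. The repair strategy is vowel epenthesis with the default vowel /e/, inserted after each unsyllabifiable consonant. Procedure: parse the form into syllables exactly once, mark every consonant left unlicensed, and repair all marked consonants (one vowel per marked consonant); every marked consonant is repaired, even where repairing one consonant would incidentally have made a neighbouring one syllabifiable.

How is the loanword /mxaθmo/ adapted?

mexaθemo

Under (C)V, the unsyllabifiable consonants are /m/, /θ/ (no codas are permitted; onsets are limited to one consonant).
Epenthesis after each stranded consonant: /m/ → /me/, /θ/ → /θe/.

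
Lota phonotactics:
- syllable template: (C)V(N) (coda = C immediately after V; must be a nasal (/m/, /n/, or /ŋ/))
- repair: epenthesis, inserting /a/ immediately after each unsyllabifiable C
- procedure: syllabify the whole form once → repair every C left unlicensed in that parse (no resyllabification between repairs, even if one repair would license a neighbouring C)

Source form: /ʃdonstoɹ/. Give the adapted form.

ʃadonsatoɹa

Under (C)V(N), the unsyllabifiable consonants are /ʃ/, /s/, /ɹ/ (only a nasal (/m/, /n/, or /ŋ/) is licensed in coda position; onsets are limited to one consonant).
Each unlicensed consonant becomes the onset of a new syllable: /ʃ/ → /ʃa/, /s/ → /sa/, /ɹ/ → /ɹa/.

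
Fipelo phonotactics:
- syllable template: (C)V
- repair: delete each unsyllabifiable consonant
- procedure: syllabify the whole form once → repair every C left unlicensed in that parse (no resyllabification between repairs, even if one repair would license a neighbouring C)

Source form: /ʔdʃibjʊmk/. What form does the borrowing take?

Syllabifying with onset maximization leaves /ʔ/, /d/, /b/, /m/, /k/ stranded (no codas are permitted; onsets are limited to one consonant).
Deleting the stranded consonants removes /ʔ/, /d/, /b/, /m/, /k/.

ʃijʊ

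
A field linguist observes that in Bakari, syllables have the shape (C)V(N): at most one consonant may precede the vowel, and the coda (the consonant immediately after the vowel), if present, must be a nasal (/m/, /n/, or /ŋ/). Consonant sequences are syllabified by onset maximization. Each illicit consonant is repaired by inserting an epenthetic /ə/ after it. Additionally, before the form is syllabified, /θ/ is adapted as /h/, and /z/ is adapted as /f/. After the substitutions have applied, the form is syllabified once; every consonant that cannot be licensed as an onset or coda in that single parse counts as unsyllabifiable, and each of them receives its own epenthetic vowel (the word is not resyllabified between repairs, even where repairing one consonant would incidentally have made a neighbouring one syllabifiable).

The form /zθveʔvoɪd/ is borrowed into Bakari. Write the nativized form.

fəhəveʔəvoɪdə

Substitution: /z/ → /f/, /θ/ → /h/, giving /fhveʔvoɪd/.
Syllabifying with onset maximization leaves /f/, /h/, /ʔ/, /d/ stranded (only a nasal (/m/, /n/, or /ŋ/) is licensed in coda position; onsets are limited to one consonant).
Epenthesis after each stranded consonant: /f/ → /fə/, /h/ → /hə/, /ʔ/ → /ʔə/, /d/ → /də/.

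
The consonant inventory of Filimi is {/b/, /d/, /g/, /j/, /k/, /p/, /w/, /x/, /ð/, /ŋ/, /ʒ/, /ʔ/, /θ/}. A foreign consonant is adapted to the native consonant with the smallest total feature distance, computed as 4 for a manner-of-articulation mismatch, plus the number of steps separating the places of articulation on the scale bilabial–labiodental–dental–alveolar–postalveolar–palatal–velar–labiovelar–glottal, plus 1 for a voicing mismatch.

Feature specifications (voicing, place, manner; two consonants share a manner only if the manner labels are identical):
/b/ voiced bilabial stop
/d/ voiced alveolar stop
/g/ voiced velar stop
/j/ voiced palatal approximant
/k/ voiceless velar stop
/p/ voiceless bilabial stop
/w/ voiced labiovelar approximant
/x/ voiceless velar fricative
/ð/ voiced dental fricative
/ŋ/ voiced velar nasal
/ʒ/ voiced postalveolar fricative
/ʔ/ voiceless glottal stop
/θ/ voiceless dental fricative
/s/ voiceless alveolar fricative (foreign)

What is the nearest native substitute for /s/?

/θ/ is closest: same manner (fricative), place distance 1 (alveolar→dental), same voicing; total 1. Next closest is /ð/ at distance 2.

θ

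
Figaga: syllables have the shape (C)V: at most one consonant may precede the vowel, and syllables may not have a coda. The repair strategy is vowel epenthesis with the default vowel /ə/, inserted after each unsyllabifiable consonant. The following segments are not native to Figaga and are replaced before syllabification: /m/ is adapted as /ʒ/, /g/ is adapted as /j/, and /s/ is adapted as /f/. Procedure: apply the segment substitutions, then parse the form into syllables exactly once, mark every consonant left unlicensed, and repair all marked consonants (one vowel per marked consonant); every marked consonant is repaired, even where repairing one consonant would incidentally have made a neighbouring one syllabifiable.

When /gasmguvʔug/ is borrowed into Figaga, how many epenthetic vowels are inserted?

After substitution the input is /jafʒjuvʔuj/.
The unsyllabifiable consonants are /f/, /ʒ/, /v/, /j/; each receives one epenthetic vowel.

4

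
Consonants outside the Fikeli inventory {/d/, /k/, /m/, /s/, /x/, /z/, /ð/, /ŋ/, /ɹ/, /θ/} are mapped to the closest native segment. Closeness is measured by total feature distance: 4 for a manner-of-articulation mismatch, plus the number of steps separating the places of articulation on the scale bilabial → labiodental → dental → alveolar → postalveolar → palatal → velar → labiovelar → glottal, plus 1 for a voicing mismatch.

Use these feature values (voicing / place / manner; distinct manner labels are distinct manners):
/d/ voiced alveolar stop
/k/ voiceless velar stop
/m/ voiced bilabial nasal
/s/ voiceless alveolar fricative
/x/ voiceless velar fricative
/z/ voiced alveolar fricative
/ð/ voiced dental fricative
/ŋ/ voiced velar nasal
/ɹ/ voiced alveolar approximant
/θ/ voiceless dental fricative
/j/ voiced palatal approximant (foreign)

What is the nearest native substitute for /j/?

ɹ

/ɹ/ is closest: same manner (approximant), place distance 2 (palatal→alveolar), same voicing; total 2. Next closest is /ŋ/ at distance 5.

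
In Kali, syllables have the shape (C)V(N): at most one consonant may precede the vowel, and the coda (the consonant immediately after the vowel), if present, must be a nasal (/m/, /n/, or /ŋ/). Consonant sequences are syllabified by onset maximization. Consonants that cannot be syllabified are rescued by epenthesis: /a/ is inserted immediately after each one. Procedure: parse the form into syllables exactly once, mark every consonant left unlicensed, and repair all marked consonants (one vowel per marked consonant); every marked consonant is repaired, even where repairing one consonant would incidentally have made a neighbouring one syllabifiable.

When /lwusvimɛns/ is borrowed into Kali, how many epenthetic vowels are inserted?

The unsyllabifiable consonants are /l/, /s/, /s/; each receives one epenthetic vowel.

3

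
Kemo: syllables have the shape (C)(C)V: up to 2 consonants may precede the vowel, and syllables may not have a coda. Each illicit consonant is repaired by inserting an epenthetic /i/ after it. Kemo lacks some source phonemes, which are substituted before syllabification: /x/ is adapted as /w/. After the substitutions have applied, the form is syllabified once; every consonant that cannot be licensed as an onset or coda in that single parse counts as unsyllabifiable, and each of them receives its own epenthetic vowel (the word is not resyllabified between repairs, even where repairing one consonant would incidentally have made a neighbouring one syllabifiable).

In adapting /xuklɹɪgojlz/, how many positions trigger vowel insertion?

4

After substitution the input is /wuklɹɪgojlz/.
The unsyllabifiable consonants are /k/, /j/, /l/, /z/; each receives one epenthetic vowel.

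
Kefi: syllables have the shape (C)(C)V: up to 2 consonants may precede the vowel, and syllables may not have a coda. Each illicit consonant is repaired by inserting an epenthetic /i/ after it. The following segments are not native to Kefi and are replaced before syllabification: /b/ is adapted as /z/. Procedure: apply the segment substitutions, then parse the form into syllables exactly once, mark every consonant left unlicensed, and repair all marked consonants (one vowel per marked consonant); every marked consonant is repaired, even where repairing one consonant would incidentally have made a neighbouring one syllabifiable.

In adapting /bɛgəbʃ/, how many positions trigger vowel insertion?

After substitution the input is /zɛgəzʃ/.
The unsyllabifiable consonants are /z/, /ʃ/; each receives one epenthetic vowel.

2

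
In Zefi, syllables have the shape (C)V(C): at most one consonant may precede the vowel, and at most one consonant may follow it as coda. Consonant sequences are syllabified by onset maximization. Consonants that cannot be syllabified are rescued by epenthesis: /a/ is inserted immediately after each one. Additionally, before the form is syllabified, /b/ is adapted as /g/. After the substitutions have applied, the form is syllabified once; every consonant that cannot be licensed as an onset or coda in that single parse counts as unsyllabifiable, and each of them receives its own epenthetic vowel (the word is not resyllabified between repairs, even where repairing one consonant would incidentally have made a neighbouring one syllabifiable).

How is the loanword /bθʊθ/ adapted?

gaθʊθ

Substitution: /b/ → /g/, giving /gθʊθ/.
Under (C)V(C), the unsyllabifiable consonants are /g/ (at most one coda consonant is licensed; onsets are limited to one consonant).
Each unlicensed consonant becomes the onset of a new syllable: /g/ → /ga/.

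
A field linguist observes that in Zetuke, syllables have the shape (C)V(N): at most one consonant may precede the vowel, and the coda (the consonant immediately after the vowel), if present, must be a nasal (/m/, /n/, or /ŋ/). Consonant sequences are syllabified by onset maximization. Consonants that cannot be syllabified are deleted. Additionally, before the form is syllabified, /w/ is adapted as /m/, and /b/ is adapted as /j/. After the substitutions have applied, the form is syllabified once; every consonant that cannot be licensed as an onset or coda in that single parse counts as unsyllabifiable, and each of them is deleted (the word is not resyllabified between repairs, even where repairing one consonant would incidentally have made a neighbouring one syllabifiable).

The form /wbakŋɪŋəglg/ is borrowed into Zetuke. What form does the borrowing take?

Substitution: /w/ → /m/, /b/ → /j/, giving /mjakŋɪŋəglg/.
Under (C)V(N), the unsyllabifiable consonants are /m/, /k/, /g/, /l/, /g/ (only a nasal (/m/, /n/, or /ŋ/) is licensed in coda position; onsets are limited to one consonant).
Deleting the stranded consonants removes /m/, /k/, /g/, /l/, /g/.

jaŋɪŋə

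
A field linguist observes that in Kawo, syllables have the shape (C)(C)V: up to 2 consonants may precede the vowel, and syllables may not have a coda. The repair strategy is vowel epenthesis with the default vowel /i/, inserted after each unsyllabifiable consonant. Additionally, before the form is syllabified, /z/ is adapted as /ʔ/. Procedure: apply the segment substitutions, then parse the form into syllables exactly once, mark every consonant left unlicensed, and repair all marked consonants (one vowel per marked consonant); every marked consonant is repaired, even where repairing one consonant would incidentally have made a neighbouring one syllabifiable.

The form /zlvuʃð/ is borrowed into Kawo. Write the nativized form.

ʔilvuʃiði

Substitution: /z/ → /ʔ/, giving /ʔlvuʃð/.
Under (C)(C)V, the unsyllabifiable consonants are /ʔ/, /ʃ/, /ð/ (no codas are permitted; onsets may contain at most 2 consonants).
Each unlicensed consonant becomes the onset of a new syllable: /ʔ/ → /ʔi/, /ʃ/ → /ʃi/, /ð/ → /ði/.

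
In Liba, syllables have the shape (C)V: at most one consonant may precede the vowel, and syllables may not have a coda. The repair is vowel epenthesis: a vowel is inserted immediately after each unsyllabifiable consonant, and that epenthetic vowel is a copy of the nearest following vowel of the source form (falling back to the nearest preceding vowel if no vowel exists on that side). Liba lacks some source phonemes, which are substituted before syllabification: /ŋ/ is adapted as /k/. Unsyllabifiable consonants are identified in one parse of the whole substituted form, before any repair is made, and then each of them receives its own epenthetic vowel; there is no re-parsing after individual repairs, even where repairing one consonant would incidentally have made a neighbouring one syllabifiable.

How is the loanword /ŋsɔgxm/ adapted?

kɔsɔgɔxɔmɔ

Substitution: /ŋ/ → /k/, giving /ksɔgxm/.
Syllabifying with onset maximization leaves /k/, /g/, /x/, /m/ stranded (no codas are permitted; onsets are limited to one consonant).
Each unlicensed consonant becomes the onset of a new syllable: /k/ → /kɔ/, /g/ → /gɔ/, /x/ → /xɔ/, /m/ → /mɔ/.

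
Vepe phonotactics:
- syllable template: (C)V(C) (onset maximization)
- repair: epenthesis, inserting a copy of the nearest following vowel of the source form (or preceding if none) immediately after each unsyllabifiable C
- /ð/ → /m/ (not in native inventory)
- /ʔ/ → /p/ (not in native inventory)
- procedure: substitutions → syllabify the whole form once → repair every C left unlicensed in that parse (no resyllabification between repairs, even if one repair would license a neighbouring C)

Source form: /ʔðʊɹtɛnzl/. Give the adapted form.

Substitution: /ʔ/ → /p/, /ð/ → /m/, giving /pmʊɹtɛnzl/.
Under (C)V(C), the unsyllabifiable consonants are /p/, /z/, /l/ (at most one coda consonant is licensed; onsets are limited to one consonant).
Each unlicensed consonant becomes the onset of a new syllable: /p/ → /pʊ/, /z/ → /zɛ/, /l/ → /lɛ/.

pʊmʊɹtɛnzɛlɛ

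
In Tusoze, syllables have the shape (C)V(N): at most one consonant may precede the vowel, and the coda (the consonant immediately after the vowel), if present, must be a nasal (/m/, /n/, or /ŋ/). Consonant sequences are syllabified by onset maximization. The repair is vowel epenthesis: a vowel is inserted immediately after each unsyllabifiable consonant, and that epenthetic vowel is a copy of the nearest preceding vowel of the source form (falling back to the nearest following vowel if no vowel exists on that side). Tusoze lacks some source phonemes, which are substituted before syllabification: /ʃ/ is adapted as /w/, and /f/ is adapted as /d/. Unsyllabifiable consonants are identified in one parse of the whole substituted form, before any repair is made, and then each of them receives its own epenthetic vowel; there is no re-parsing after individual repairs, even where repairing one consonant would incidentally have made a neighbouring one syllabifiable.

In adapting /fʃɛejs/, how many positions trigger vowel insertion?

After substitution the input is /dwɛejs/.
The unsyllabifiable consonants are /d/, /j/, /s/; each receives one epenthetic vowel.

3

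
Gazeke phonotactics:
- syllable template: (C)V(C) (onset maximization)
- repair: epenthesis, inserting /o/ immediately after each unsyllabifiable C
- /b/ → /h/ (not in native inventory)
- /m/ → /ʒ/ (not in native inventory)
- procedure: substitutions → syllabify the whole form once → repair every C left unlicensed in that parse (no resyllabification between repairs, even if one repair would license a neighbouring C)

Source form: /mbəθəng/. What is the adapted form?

ʒohəθəngo

Substitution: /m/ → /ʒ/, /b/ → /h/, giving /ʒhəθəng/.
The consonants /ʒ/, /g/ cannot be parsed into a legal (C)V(C) syllable (at most one coda consonant is licensed; onsets are limited to one consonant).
Inserting the epenthetic vowel yields /ʒ/ → /ʒo/, /g/ → /go/.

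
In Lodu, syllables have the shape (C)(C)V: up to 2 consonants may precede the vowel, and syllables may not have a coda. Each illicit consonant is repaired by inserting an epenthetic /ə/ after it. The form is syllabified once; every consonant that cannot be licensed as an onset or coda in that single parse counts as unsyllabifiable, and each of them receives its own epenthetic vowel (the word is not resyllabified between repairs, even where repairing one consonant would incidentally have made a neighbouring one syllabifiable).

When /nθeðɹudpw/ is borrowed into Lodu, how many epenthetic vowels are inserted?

The unsyllabifiable consonants are /d/, /p/, /w/; each receives one epenthetic vowel.

3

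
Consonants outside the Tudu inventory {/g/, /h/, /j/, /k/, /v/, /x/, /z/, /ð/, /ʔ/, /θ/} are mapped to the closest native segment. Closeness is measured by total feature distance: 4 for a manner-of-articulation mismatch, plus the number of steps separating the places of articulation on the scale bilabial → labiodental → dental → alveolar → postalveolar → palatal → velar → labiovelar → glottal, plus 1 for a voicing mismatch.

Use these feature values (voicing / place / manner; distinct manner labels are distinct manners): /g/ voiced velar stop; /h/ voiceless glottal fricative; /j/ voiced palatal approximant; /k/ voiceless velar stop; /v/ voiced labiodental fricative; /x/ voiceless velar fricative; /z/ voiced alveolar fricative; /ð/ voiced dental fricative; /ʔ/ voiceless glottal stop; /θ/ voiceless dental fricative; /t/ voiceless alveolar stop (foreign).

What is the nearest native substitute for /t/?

k

/k/ is closest: same manner (stop), place distance 3 (alveolar→velar), same voicing; total 3. Next closest is /g/ at distance 4.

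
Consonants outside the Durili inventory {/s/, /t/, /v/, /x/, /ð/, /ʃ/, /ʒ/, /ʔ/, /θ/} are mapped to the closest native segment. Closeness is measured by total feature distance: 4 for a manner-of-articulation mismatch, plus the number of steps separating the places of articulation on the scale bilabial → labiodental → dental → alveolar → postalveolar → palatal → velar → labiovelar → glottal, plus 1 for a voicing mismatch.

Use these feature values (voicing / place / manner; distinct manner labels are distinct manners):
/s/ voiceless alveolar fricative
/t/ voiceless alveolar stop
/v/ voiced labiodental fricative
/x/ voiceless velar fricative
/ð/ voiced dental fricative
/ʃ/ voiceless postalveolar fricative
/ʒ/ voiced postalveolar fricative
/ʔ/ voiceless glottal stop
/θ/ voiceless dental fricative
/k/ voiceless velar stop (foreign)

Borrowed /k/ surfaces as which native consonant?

ʔ

/ʔ/ is closest: same manner (stop), place distance 2 (velar→glottal), same voicing; total 2. Next closest is /t/ at distance 3.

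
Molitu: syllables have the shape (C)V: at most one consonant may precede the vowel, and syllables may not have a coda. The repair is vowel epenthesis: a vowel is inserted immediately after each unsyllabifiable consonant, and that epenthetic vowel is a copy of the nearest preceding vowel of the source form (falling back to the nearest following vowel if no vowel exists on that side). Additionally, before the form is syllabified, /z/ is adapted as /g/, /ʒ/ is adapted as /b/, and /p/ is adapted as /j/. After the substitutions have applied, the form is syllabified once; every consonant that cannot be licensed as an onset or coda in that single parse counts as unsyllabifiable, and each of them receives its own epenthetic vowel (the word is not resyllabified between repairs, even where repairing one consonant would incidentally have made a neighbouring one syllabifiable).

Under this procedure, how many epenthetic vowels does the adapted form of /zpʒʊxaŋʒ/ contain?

4

After substitution the input is /gjbʊxaŋb/.
The unsyllabifiable consonants are /g/, /j/, /ŋ/, /b/; each receives one epenthetic vowel.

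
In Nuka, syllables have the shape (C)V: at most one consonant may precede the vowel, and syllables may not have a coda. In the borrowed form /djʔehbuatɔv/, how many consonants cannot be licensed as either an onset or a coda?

4

Under (C)V, the unsyllabifiable consonants are /d/, /j/, /h/, /v/ (no codas are permitted; onsets are limited to one consonant).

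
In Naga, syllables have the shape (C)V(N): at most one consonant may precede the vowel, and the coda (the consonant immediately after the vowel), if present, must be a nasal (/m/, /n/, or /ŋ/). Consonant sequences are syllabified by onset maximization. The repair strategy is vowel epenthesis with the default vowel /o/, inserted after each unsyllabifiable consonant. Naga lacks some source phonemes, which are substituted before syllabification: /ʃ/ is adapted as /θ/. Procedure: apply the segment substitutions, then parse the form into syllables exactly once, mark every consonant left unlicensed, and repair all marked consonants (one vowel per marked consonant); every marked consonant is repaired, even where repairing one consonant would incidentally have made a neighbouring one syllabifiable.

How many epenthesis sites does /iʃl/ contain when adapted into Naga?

2

After substitution the input is /iθl/.
The unsyllabifiable consonants are /θ/, /l/; each receives one epenthetic vowel.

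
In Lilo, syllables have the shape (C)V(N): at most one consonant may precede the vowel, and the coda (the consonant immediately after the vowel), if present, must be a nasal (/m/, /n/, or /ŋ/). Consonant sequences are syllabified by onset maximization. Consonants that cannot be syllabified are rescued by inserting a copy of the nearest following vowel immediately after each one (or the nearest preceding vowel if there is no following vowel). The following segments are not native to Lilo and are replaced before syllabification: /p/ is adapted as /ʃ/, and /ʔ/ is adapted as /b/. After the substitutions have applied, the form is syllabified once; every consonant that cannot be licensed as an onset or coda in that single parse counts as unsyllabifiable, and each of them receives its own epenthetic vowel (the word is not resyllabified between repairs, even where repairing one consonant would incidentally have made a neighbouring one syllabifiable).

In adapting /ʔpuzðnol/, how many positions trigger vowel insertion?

After substitution the input is /bʃuzðnol/.
The unsyllabifiable consonants are /b/, /z/, /ð/, /l/; each receives one epenthetic vowel.

4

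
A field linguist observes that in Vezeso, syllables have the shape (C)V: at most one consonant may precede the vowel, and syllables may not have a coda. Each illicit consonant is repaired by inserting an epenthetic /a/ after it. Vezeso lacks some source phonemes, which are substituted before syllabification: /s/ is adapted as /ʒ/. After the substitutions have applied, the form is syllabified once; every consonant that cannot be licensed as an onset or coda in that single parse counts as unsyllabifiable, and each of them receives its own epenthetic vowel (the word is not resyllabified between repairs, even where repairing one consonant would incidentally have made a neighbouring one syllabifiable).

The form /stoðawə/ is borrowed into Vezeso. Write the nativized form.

Substitution: /s/ → /ʒ/, giving /ʒtoðawə/.
Under (C)V, the unsyllabifiable consonants are /ʒ/ (no codas are permitted; onsets are limited to one consonant).
Inserting the epenthetic vowel yields /ʒ/ → /ʒa/.

ʒatoðawə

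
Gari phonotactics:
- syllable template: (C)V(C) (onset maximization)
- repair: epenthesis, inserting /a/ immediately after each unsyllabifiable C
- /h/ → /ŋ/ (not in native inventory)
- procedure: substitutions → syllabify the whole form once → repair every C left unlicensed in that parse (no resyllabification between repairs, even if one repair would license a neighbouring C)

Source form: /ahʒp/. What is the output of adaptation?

Substitution: /h/ → /ŋ/, giving /aŋʒp/.
Under (C)V(C), the unsyllabifiable consonants are /ʒ/, /p/ (at most one coda consonant is licensed; onsets are limited to one consonant).
Epenthesis after each stranded consonant: /ʒ/ → /ʒa/, /p/ → /pa/.

aŋʒapa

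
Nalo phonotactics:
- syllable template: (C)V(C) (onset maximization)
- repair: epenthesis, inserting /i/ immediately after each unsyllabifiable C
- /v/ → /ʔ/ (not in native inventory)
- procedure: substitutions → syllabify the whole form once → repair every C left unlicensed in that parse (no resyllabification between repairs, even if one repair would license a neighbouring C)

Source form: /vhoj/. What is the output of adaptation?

ʔihoj

Substitution: /v/ → /ʔ/, giving /ʔhoj/.
The consonants /ʔ/ cannot be parsed into a legal (C)V(C) syllable (at most one coda consonant is licensed; onsets are limited to one consonant).
Inserting the epenthetic vowel yields /ʔ/ → /ʔi/.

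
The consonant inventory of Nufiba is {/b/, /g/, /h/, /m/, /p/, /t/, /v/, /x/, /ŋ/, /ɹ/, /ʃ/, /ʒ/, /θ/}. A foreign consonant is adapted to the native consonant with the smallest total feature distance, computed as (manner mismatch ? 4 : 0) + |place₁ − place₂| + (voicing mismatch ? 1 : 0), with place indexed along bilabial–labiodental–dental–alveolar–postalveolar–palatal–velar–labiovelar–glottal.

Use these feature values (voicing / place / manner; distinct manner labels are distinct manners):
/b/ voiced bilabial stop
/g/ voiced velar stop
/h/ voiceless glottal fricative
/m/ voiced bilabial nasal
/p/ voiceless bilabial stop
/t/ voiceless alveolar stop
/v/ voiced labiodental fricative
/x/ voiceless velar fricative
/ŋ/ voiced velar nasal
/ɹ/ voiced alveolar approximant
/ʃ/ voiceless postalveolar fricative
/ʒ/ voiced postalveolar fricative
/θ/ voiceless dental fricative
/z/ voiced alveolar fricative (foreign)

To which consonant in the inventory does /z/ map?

/ʒ/ is closest: same manner (fricative), place distance 1 (alveolar→postalveolar), same voicing; total 1. Next closest is /v/ at distance 2.

ʒ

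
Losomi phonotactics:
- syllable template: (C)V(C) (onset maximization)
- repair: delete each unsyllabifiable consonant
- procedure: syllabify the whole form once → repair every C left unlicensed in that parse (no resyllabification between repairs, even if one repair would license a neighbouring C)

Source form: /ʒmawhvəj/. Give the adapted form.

Under (C)V(C), the unsyllabifiable consonants are /ʒ/, /h/ (at most one coda consonant is licensed; onsets are limited to one consonant).
Deletion applies to /ʒ/, /h/.

mawvəj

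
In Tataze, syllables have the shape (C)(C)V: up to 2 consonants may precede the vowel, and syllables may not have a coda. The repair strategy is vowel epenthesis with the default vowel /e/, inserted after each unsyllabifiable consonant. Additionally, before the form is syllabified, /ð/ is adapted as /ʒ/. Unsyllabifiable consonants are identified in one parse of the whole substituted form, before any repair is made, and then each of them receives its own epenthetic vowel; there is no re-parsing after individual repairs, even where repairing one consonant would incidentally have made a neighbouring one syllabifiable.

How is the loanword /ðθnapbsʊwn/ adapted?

ʒeθnapebsʊwene

Substitution: /ð/ → /ʒ/, giving /ʒθnapbsʊwn/.
Under (C)(C)V, the unsyllabifiable consonants are /ʒ/, /p/, /w/, /n/ (no codas are permitted; onsets may contain at most 2 consonants).
Inserting the epenthetic vowel yields /ʒ/ → /ʒe/, /p/ → /pe/, /w/ → /we/, /n/ → /ne/.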